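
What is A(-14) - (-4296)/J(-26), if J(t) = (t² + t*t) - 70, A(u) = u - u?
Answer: 2148/641 ≈ 3.3510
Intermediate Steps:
A(u) = 0
J(t) = -70 + 2*t² (J(t) = (t² + t²) - 70 = 2*t² - 70 = -70 + 2*t²)
A(-14) - (-4296)/J(-26) = 0 - (-4296)/(-70 + 2*(-26)²) = 0 - (-4296)/(-70 + 2*676) = 0 - (-4296)/(-70 + 1352) = 0 - (-4296)/1282 = 0 - 1*(-2148/641) = 0 + 2148/641 = 2148/641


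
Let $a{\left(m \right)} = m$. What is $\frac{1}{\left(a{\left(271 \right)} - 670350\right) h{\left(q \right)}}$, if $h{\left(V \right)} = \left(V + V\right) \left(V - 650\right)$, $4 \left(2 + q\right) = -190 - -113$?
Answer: $- \frac{8}{152928779775} \approx -5.2312 \cdot 10^{-11}$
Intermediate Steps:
$q = - \frac{85}{4}$ ($q = -2 + \frac{-190 - -113}{4} = -2 + \frac{-190 + 113}{4} = -2 + \frac{1}{4} \left(-77\right) = -2 - \frac{77}{4} = - \frac{85}{4} \approx -21.25$)
$h{\left(V \right)} = 2 V \left(-650 + V\right)$
$\frac{1}{\left(a{\left(271 \right)} - 670350\right) h{\left(q \right)}} = \frac{1}{\left(271 - 670350\right) 2 \left(- \frac{85}{4}\right) \left(-650 - \frac{85}{4}\right)} = \frac{1}{\left(-670079\right) 2 \left(- \frac{85}{4}\right) \left(- \frac{2685}{4}\right)} = - \frac{1}{670079 \cdot \frac{228225}{8}} = \left(- \frac{1}{670079}\right) \frac{8}{228225} = - \frac{8}{152928779775}$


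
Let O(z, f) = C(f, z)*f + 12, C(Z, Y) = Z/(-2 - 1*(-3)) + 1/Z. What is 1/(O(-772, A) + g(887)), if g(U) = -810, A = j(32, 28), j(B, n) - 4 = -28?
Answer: -1/221 ≈ -0.0045249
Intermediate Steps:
C(Z, Y) = Z + 1/Z (C(Z, Y) = Z/(-2 + 3) + 1/Z = Z/1 + 1/Z = Z*1 + 1/Z = Z + 1/Z)
j(B, n) = -24 (j(B, n) = 4 - 28 = -24)
A = -24
O(z, f) = 12 + f*(f + 1/f) (O(z, f) = (f + 1/f)*f + 12 = f*(f + 1/f) + 12 = 12 + f*(f + 1/f))
1/(O(-772, A) + g(887)) = 1/((13 + (-24)**2) - 810) = 1/((13 + 576) - 810) = 1/(589 - 810) = 1/(-221) = -1/221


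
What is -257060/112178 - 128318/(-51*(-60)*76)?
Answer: -18544082551/6522028920 ≈ -2.8433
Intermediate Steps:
-257060/112178 - 128318/(-51*(-60)*76) = -257060*1/112178 - 128318/(3060*76) = -128530/56089 - 128318/232560 = -128530/56089 - 128318*1/232560 = -128530/56089 - 64159/116280 = -18544082551/6522028920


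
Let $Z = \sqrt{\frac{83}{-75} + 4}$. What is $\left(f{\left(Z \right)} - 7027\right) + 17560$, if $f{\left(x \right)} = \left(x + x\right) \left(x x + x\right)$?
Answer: $\frac{790409}{75} + \frac{434 \sqrt{651}}{1125} \approx 10549.0$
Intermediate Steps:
$Z = \frac{\sqrt{651}}{15}$ ($Z = \sqrt{83 \left(- \frac{1}{75}\right) + 4} = \sqrt{- \frac{83}{75} + 4} = \sqrt{\frac{217}{75}} = \frac{\sqrt{651}}{15} \approx 1.701$)
$f{\left(x \right)} = 2 x \left(x + x^{2}\right)$ ($f{\left(x \right)} = 2 x \left(x^{2} + x\right) = 2 x \left(x + x^{2}\right)$)
$\left(f{\left(Z \right)} - 7027\right) + 17560 = \left(2 \left(\frac{\sqrt{651}}{15}\right)^{2} \left(1 + \frac{\sqrt{651}}{15}\right) - 7027\right) + 17560 = \left(2 \cdot \frac{217}{75} \left(1 + \frac{\sqrt{651}}{15}\right) - 7027\right) + 17560 = \left(\left(\frac{434}{75} + \frac{434 \sqrt{651}}{1125}\right) - 7027\right) + 17560 = \left(- \frac{526591}{75} + \frac{434 \sqrt{651}}{1125}\right) + 17560 = \frac{790409}{75} + \frac{434 \sqrt{651}}{1125}$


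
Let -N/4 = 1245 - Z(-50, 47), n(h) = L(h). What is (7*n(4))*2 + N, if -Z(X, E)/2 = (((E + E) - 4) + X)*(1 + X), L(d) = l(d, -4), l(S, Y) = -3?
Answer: 10658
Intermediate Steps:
L(d) = -3
n(h) = -3
Z(X, E) = -2*(1 + X)*(-4 + X + 2*E) (Z(X, E) = -2*(((E + E) - 4) + X)*(1 + X) = -2*((2*E - 4) + X)*(1 + X) = -2*((-4 + 2*E) + X)*(1 + X) = -2*(-4 + X + 2*E)*(1 + X) = -2*(1 + X)*(-4 + X + 2*E))
N = 10700 (N = -4*(1245 - (8 - 4*47 - 2*(-50)² + 6*(-50) - 4*47*(-50))) = -4*(1245 - (8 - 188 - 2*2500 - 300 + 9400)) = -4*(1245 - (8 - 188 - 5000 - 300 + 9400)) = -4*(1245 - 1*3920) = -4*(1245 - 3920) = -4*(-2675) = 10700)
(7*n(4))*2 + N = (7*(-3))*2 + 10700 = -21*2 + 10700 = -42 + 10700 = 10658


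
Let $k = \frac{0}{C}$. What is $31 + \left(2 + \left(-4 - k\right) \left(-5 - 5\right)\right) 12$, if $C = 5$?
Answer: $535$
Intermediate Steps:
$k = 0$ ($k = \frac{0}{5} = 0 \cdot \frac{1}{5} = 0$)
$31 + \left(2 + \left(-4 - k\right) \left(-5 - 5\right)\right) 12 = 31 + \left(2 + \left(-4 - 0\right) \left(-5 - 5\right)\right) 12 = 31 + \left(2 + \left(-4 + 0\right) \left(-10\right)\right) 12 = 31 + \left(2 - -40\right) 12 = 31 + \left(2 + 40\right) 12 = 31 + 42 \cdot 12 = 31 + 504 = 535$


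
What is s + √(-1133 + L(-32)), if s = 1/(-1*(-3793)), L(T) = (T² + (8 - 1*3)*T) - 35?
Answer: 1/3793 + 4*I*√19 ≈ 0.00026364 + 17.436*I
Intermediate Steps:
L(T) = -35 + T² + 5*T (L(T) = (T² + (8 - 3)*T) - 35 = (T² + 5*T) - 35 = -35 + T² + 5*T)
s = 1/3793 ≈ 0.00026364
s + √(-1133 + L(-32)) = 1/3793 + √(-1133 + (-35 + (-32)² + 5*(-32))) = 1/3793 + √(-1133 + (-35 + 1024 - 160)) = 1/3793 + √(-1133 + 829) = 1/3793 + √(-304) = 1/3793 + 4*I*√19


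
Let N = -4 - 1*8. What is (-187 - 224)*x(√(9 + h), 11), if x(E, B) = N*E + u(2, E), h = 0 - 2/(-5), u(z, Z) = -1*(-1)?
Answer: -411 + 4932*√235/5 ≈ 14710.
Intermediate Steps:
u(z, Z) = 1
N = -12 (N = -4 - 8 = -12)
h = ⅖ (h = 0 - 2*(-1)/5 = 0 - 1*(-⅖) = 0 + ⅖ = ⅖ ≈ 0.40000)
x(E, B) = 1 - 12*E (x(E, B) = -12*E + 1 = 1 - 12*E)
(-187 - 224)*x(√(9 + h), 11) = (-187 - 224)*(1 - 12*√(9 + ⅖)) = -411*(1 - 12*√235/5) = -411 + 4932*√235/5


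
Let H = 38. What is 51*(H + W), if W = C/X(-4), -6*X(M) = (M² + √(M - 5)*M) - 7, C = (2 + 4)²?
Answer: 37434/25 - 14688*I/25 ≈ 1497.4 - 587.52*I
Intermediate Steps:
C = 36 (C = 6² = 36)
X(M) = 7/6 - M²/6 - M*√(-5 + M)/6 (X(M) = -((M² + √(M - 5)*M) - 7)/6 = -((M² + √(-5 + M)*M) - 7)/6 = -((M² + M*√(-5 + M)) - 7)/6 = -(-7 + M² + M*√(-5 + M))/6 = 7/6 - M²/6 - M*√(-5 + M)/6)
W = 144*(-3/2 - 2*I)/25 (W = 36/(7/6 - ⅙*(-4)² - ⅙*(-4)*√(-5 - 4)) = 36/(7/6 - ⅙*16 - ⅙*(-4)*√(-9)) = 36/(7/6 - 8/3 - ⅙*(-4)*3*I) = 36/(7/6 - 8/3 + 2*I) = 36/(-3/2 + 2*I) = 36*(4*(-3/2 - 2*I)/25) = 144*(-3/2 - 2*I)/25 ≈ -8.64 - 11.52*I)
51*(H + W) = 51*(38 + (-216/25 - 288*I/25)) = 51*(734/25 - 288*I/25) = 37434/25 - 14688*I/25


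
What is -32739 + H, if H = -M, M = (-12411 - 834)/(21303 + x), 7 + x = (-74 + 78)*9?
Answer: -698375103/21332 ≈ -32738.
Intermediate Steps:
x = 29 (x = -7 + (-74 + 78)*9 = -7 + 4*9 = -7 + 36 = 29)
M = -13245/21332 (M = (-12411 - 834)/(21303 + 29) = -13245/21332 ≈ -0.62090)
H = 13245/21332 (H = -1*(-13245/21332) = 13245/21332 ≈ 0.62090)
-32739 + H = -32739 + 13245/21332 = -698375103/21332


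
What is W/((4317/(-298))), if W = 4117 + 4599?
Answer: -2597368/4317 ≈ -601.66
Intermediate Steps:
W = 8716
W/((4317/(-298))) = 8716/((4317/(-298))) = 8716/((4317*(-1/298))) = 8716/(-4317/298) = 8716*(-298/4317) = -2597368/4317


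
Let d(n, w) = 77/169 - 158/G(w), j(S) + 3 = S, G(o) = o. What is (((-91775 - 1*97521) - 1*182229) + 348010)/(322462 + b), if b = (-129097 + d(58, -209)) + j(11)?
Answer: -830573315/6830170528 ≈ -0.12160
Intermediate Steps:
j(S) = -3 + S
d(n, w) = 77/169 - 158/w
b = -4559509774/35321 (b = (-129097 + (77/169 - 158/(-209))) + (-3 + 11) = (-129097 + (77/169 - 158*(-1/209))) + 8 = (-129097 + (77/169 + 158/209)) + 8 = (-129097 + 42795/35321) + 8 = -4559792342/35321 + 8 = -4559509774/35321 ≈ -1.2909e+5)
(((-91775 - 1*97521) - 1*182229) + 348010)/(322462 + b) = (((-91775 - 1*97521) - 1*182229) + 348010)/(322462 - 4559509774/35321) = (((-91775 - 97521) - 182229) + 348010)/(6830170528/35321) = ((-189296 - 182229) + 348010)*(35321/6830170528) = (-371525 + 348010)*(35321/6830170528) = -23515*35321/6830170528 = -830573315/6830170528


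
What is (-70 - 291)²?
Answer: 130321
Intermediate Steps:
(-70 - 291)² = (-361)² = 130321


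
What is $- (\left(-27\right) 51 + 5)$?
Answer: $1372$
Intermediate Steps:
$- (\left(-27\right) 51 + 5) = - (-1377 + 5) = \left(-1\right) \left(-1372\right) = 1372$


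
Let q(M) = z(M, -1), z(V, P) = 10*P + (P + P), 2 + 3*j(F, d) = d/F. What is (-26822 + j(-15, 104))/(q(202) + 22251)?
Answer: -1207124/1000755 ≈ -1.2062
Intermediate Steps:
j(F, d) = -⅔ + d/(3*F) (j(F, d) = -⅔ + (d/F)/3 = -⅔ + d/(3*F))
z(V, P) = 12*P (z(V, P) = 10*P + 2*P = 12*P)
q(M) = -12 (q(M) = 12*(-1) = -12)
(-26822 + j(-15, 104))/(q(202) + 22251) = (-26822 + (⅓)*(104 - 2*(-15))/(-15))/(-12 + 22251) = (-26822 + (⅓)*(-1/15)*(104 + 30))/22239 = (-26822 + (⅓)*(-1/15)*134)*(1/22239) = (-26822 - 134/45)*(1/22239) = -1207124/45*1/22239 = -1207124/1000755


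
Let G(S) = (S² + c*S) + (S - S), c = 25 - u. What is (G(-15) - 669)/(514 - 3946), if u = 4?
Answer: 23/104 ≈ 0.22115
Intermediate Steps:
c = 21 (c = 25 - 1*4 = 25 - 4 = 21)
G(S) = S² + 21*S (G(S) = (S² + 21*S) + (S - S) = (S² + 21*S) + 0 = S² + 21*S)
(G(-15) - 669)/(514 - 3946) = (-15*(21 - 15) - 669)/(514 - 3946) = (-15*6 - 669)/(-3432) = (-90 - 669)*(-1/3432) = -759*(-1/3432) = 23/104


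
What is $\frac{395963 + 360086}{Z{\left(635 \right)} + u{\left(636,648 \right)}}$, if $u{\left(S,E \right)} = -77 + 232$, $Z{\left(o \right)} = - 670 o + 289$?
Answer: $- \frac{756049}{425006} \approx -1.7789$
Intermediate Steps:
$Z{\left(o \right)} = 289 - 670 o$
$u{\left(S,E \right)} = 155$
$\frac{395963 + 360086}{Z{\left(635 \right)} + u{\left(636,648 \right)}} = \frac{395963 + 360086}{\left(289 - 425450\right) + 155} = \frac{756049}{\left(289 - 425450\right) + 155} = \frac{756049}{-425161 + 155} = \frac{756049}{-425006} = 756049 \left(- \frac{1}{425006}\right) = - \frac{756049}{425006}$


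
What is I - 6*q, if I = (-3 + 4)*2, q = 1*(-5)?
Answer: 32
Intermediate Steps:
q = -5
I = 2 (I = 1*2 = 2)
I - 6*q = 2 - 6*(-5) = 2 + 30 = 32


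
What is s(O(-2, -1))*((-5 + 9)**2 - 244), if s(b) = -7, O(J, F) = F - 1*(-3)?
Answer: 1596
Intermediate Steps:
O(J, F) = 3 + F (O(J, F) = F + 3 = 3 + F)
s(O(-2, -1))*((-5 + 9)**2 - 244) = -7*((-5 + 9)**2 - 244) = -7*(4**2 - 244) = -7*(16 - 244) = -7*(-228) = 1596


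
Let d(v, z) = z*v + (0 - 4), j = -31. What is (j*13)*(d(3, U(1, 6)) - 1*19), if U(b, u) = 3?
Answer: 5642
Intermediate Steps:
d(v, z) = -4 + v*z (d(v, z) = v*z - 4 = -4 + v*z)
(j*13)*(d(3, U(1, 6)) - 1*19) = (-31*13)*((-4 + 3*3) - 1*19) = -403*((-4 + 9) - 19) = -403*(5 - 19) = -403*(-14) = 5642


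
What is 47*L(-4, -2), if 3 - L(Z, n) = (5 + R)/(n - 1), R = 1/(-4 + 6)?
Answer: 1363/6 ≈ 227.17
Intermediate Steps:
R = ½ (R = 1/2 = ½ ≈ 0.50000)
L(Z, n) = 3 - 11/(2*(-1 + n)) (L(Z, n) = 3 - (5 + ½)/(n - 1) = 3 - 11/(2*(-1 + n)))
47*L(-4, -2) = 47*((-17 + 6*(-2))/(2*(-1 - 2))) = 47*((½)*(-17 - 12)/(-3)) = 47*((½)*(-⅓)*(-29)) = 47*(29/6) = 1363/6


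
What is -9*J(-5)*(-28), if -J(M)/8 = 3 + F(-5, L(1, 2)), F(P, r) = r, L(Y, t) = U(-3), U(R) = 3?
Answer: -12096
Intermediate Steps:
L(Y, t) = 3
J(M) = -48 (J(M) = -8*(3 + 3) = -8*6 = -48)
-9*J(-5)*(-28) = -9*(-48)*(-28) = 432*(-28) = -12096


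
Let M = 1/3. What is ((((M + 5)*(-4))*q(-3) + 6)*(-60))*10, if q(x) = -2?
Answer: -29200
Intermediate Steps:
M = ⅓ ≈ 0.33333
((((M + 5)*(-4))*q(-3) + 6)*(-60))*10 = ((((⅓ + 5)*(-4))*(-2) + 6)*(-60))*10 = ((((16/3)*(-4))*(-2) + 6)*(-60))*10 = ((-64/3*(-2) + 6)*(-60))*10 = ((128/3 + 6)*(-60))*10 = ((146/3)*(-60))*10 = -2920*10 = -29200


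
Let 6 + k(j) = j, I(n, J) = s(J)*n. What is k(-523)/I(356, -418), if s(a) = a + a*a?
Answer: -529/62052936 ≈ -8.5250e-6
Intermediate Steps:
s(a) = a + a²
I(n, J) = J*n*(1 + J) (I(n, J) = (J*(1 + J))*n = J*n*(1 + J))
k(j) = -6 + j
k(-523)/I(356, -418) = (-6 - 523)/((-418*356*(1 - 418))) = -529/((-418*356*(-417))) = -529/62052936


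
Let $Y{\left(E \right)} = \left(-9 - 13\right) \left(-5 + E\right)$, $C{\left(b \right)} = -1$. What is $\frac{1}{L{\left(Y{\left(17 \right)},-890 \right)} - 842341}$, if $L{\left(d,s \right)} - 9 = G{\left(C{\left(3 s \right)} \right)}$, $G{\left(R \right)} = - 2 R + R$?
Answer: $- \frac{1}{842331} \approx -1.1872 \cdot 10^{-6}$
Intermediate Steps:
$Y{\left(E \right)} = 110 - 22 E$ ($Y{\left(E \right)} = - 22 \left(-5 + E\right) = 110 - 22 E$)
$G{\left(R \right)} = - R$
$L{\left(d,s \right)} = 10$ ($L{\left(d,s \right)} = 9 - -1 = 9 + 1 = 10$)
$\frac{1}{L{\left(Y{\left(17 \right)},-890 \right)} - 842341} = \frac{1}{10 - 842341} = \frac{1}{-842331} = - \frac{1}{842331}$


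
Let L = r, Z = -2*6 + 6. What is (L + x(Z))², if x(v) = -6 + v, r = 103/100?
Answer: 1203409/10000 ≈ 120.34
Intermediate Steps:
r = 103/100 (r = 103*(1/100) = 103/100 ≈ 1.0300)
Z = -6 (Z = -12 + 6 = -6)
L = 103/100 ≈ 1.0300
(L + x(Z))² = (103/100 + (-6 - 6))² = (103/100 - 12)² = (-1097/100)² = 1203409/10000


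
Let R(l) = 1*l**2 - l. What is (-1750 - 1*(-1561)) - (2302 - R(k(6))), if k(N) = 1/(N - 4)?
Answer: -9965/4 ≈ -2491.3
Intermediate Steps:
k(N) = 1/(-4 + N)
R(l) = l**2 - l
(-1750 - 1*(-1561)) - (2302 - R(k(6))) = (-1750 - 1*(-1561)) - (2302 - (-1 + 1/(-4 + 6))/(-4 + 6)) = (-1750 + 1561) - (2302 - (-1 + 1/2)/2) = -189 - (2302 - (-1 + 1/2)/2) = -189 - (2302 - (-1)/(2*2)) = -189 - (2302 - 1*(-1/4)) = -189 - (2302 + 1/4) = -189 - 1*9209/4 = -189 - 9209/4 = -9965/4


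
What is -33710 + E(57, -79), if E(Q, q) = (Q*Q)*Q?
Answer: 151483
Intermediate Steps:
E(Q, q) = Q**3 (E(Q, q) = Q**2*Q = Q**3)
-33710 + E(57, -79) = -33710 + 57**3 = -33710 + 185193 = 151483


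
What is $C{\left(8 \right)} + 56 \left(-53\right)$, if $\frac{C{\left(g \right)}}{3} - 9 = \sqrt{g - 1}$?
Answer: $-2941 + 3 \sqrt{7} \approx -2933.1$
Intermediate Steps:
$C{\left(g \right)} = 27 + 3 \sqrt{-1 + g}$ ($C{\left(g \right)} = 27 + 3 \sqrt{g - 1} = 27 + 3 \sqrt{-1 + g}$)
$C{\left(8 \right)} + 56 \left(-53\right) = \left(27 + 3 \sqrt{-1 + 8}\right) + 56 \left(-53\right) = \left(27 + 3 \sqrt{7}\right) - 2968 = -2941 + 3 \sqrt{7}$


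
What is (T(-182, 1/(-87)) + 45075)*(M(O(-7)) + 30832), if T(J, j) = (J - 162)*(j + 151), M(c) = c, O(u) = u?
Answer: -6136836225/29 ≈ -2.1161e+8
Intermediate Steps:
T(J, j) = (-162 + J)*(151 + j)
(T(-182, 1/(-87)) + 45075)*(M(O(-7)) + 30832) = ((-24462 - 162/(-87) + 151*(-182) - 182/(-87)) + 45075)*(-7 + 30832) = ((-24462 - 162*(-1/87) - 27482 - 182*(-1/87)) + 45075)*30825 = ((-24462 + 54/29 - 27482 + 182/87) + 45075)*30825 = (-4518784/87 + 45075)*30825 = -597259/87*30825 = -6136836225/29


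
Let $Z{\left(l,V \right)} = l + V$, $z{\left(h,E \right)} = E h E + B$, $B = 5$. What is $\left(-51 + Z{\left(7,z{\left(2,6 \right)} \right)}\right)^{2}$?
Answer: $1089$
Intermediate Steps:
$z{\left(h,E \right)} = 5 + h E^{2}$ ($z{\left(h,E \right)} = E h E + 5 = h E^{2} + 5 = 5 + h E^{2}$)
$Z{\left(l,V \right)} = V + l$
$\left(-51 + Z{\left(7,z{\left(2,6 \right)} \right)}\right)^{2} = \left(-51 + \left(\left(5 + 2 \cdot 6^{2}\right) + 7\right)\right)^{2} = \left(-51 + \left(\left(5 + 2 \cdot 36\right) + 7\right)\right)^{2} = \left(-51 + \left(\left(5 + 72\right) + 7\right)\right)^{2} = \left(-51 + \left(77 + 7\right)\right)^{2} = \left(-51 + 84\right)^{2} = 33^{2} = 1089$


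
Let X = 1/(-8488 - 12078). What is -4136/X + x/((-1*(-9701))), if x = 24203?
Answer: 825176552379/9701 ≈ 8.5061e+7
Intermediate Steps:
X = -1/20566 (X = 1/(-20566) = -1/20566 ≈ -4.8624e-5)
-4136/X + x/((-1*(-9701))) = -4136/(-1/20566) + 24203/((-1*(-9701))) = -4136*(-20566) + 24203/9701 = 85060976 + 24203*(1/9701) = 85060976 + 24203/9701 = 825176552379/9701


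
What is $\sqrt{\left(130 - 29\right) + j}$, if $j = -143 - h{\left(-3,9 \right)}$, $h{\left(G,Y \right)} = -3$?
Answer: $i \sqrt{39} \approx 6.245 i$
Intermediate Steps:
$j = -140$ ($j = -143 - -3 = -143 + 3 = -140$)
$\sqrt{\left(130 - 29\right) + j} = \sqrt{\left(130 - 29\right) - 140} = \sqrt{101 - 140} = \sqrt{-39} = i \sqrt{39}$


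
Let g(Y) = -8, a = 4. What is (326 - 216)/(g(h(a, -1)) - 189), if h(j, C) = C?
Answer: -110/197 ≈ -0.55838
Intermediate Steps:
(326 - 216)/(g(h(a, -1)) - 189) = (326 - 216)/(-8 - 189) = 110/(-197) = 110*(-1/197) = -110/197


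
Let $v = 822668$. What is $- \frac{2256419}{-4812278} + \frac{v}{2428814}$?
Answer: $\frac{4719664587385}{5844064089146} \approx 0.8076$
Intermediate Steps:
$- \frac{2256419}{-4812278} + \frac{v}{2428814} = - \frac{2256419}{-4812278} + \frac{822668}{2428814} = \left(-2256419\right) \left(- \frac{1}{4812278}\right) + 822668 \cdot \frac{1}{2428814} = \frac{2256419}{4812278} + \frac{411334}{1214407} = \frac{4719664587385}{5844064089146}$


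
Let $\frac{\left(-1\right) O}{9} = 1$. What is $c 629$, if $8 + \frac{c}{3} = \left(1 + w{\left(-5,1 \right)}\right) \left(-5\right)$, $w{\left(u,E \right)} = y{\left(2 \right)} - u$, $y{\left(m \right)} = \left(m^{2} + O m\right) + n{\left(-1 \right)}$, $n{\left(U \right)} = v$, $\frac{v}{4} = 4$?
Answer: $-90576$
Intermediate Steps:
$O = -9$ ($O = \left(-9\right) 1 = -9$)
$v = 16$ ($v = 4 \cdot 4 = 16$)
$n{\left(U \right)} = 16$
$y{\left(m \right)} = 16 + m^{2} - 9 m$ ($y{\left(m \right)} = \left(m^{2} - 9 m\right) + 16 = 16 + m^{2} - 9 m$)
$w{\left(u,E \right)} = 2 - u$ ($w{\left(u,E \right)} = \left(16 + 2^{2} - 18\right) - u = \left(16 + 4 - 18\right) - u = 2 - u$)
$c = -144$ ($c = -24 + 3 \left(1 + \left(2 - -5\right)\right) \left(-5\right) = -24 + 3 \left(1 + \left(2 + 5\right)\right) \left(-5\right) = -24 + 3 \left(1 + 7\right) \left(-5\right) = -24 + 3 \cdot 8 \left(-5\right) = -24 + 3 \left(-40\right) = -24 - 120 = -144$)
$c 629 = \left(-144\right) 629 = -90576$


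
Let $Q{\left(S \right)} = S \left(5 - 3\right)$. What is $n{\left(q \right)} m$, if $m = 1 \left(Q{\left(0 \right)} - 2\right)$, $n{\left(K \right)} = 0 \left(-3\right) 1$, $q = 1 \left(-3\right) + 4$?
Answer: $0$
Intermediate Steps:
$Q{\left(S \right)} = 2 S$ ($Q{\left(S \right)} = S 2 = 2 S$)
$q = 1$ ($q = -3 + 4 = 1$)
$n{\left(K \right)} = 0$ ($n{\left(K \right)} = 0 \cdot 1 = 0$)
$m = -2$ ($m = 1 \left(2 \cdot 0 - 2\right) = 1 \left(0 - 2\right) = 1 \left(-2\right) = -2$)
$n{\left(q \right)} m = 0 \left(-2\right) = 0$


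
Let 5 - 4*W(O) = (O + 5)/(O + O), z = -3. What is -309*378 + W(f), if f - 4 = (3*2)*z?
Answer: -13081693/112 ≈ -1.1680e+5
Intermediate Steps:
f = -14 (f = 4 + (3*2)*(-3) = 4 + 6*(-3) = 4 - 18 = -14)
W(O) = 5/4 - (5 + O)/(8*O) (W(O) = 5/4 - (O + 5)/(4*(O + O)) = 5/4 - (5 + O)/(4*(2*O)) = 5/4 - (5 + O)*1/(2*O)/4 = 5/4 - (5 + O)/(8*O))
-309*378 + W(f) = -309*378 + (⅛)*(-5 + 9*(-14))/(-14) = -116802 + (⅛)*(-1/14)*(-5 - 126) = -116802 + (⅛)*(-1/14)*(-131) = -116802 + 131/112 = -13081693/112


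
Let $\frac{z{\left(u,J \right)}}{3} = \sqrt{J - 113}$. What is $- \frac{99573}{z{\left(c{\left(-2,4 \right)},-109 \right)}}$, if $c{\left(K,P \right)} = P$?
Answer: $\frac{33191 i \sqrt{222}}{222} \approx 2227.6 i$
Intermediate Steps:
$z{\left(u,J \right)} = 3 \sqrt{-113 + J}$ ($z{\left(u,J \right)} = 3 \sqrt{J - 113} = 3 \sqrt{-113 + J}$)
$- \frac{99573}{z{\left(c{\left(-2,4 \right)},-109 \right)}} = - \frac{99573}{3 \sqrt{-113 - 109}} = - \frac{99573}{3 \sqrt{-222}} = - \frac{99573}{3 i \sqrt{222}} = - 99573 \left(- \frac{i \sqrt{222}}{666}\right) = \frac{33191 i \sqrt{222}}{222}$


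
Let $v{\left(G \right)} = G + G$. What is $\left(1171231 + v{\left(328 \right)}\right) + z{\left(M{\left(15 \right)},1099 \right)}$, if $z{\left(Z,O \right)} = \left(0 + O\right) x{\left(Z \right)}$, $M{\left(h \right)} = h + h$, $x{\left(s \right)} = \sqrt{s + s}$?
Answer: $1171887 + 2198 \sqrt{15} \approx 1.1804 \cdot 10^{6}$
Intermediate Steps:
$x{\left(s \right)} = \sqrt{2} \sqrt{s}$ ($x{\left(s \right)} = \sqrt{2 s} = \sqrt{2} \sqrt{s}$)
$v{\left(G \right)} = 2 G$
$M{\left(h \right)} = 2 h$
$z{\left(Z,O \right)} = O \sqrt{2} \sqrt{Z}$ ($z{\left(Z,O \right)} = \left(0 + O\right) \sqrt{2} \sqrt{Z} = O \sqrt{2} \sqrt{Z}$)
$\left(1171231 + v{\left(328 \right)}\right) + z{\left(M{\left(15 \right)},1099 \right)} = \left(1171231 + 2 \cdot 328\right) + 1099 \sqrt{2} \sqrt{2 \cdot 15} = \left(1171231 + 656\right) + 1099 \sqrt{2} \sqrt{30} = 1171887 + 2198 \sqrt{15}$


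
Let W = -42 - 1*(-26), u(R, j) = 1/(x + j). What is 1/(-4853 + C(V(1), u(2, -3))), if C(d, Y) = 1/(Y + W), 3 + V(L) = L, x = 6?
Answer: -47/228094 ≈ -0.00020606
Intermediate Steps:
V(L) = -3 + L
u(R, j) = 1/(6 + j)
W = -16 (W = -42 + 26 = -16)
C(d, Y) = 1/(-16 + Y) (C(d, Y) = 1/(Y - 16) = 1/(-16 + Y))
1/(-4853 + C(V(1), u(2, -3))) = 1/(-4853 + 1/(-16 + 1/(6 - 3))) = 1/(-4853 + 1/(-16 + 1/3)) = 1/(-4853 + 1/(-16 + ⅓)) = 1/(-4853 + 1/(-47/3)) = 1/(-4853 - 3/47) = 1/(-228094/47) = -47/228094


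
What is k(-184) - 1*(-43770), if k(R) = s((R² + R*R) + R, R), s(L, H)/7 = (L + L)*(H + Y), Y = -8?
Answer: -181471494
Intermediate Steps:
s(L, H) = 14*L*(-8 + H) (s(L, H) = 7*((L + L)*(H - 8)) = 7*((2*L)*(-8 + H)) = 7*(2*L*(-8 + H)) = 14*L*(-8 + H))
k(R) = 14*(-8 + R)*(R + 2*R²) (k(R) = 14*((R² + R*R) + R)*(-8 + R) = 14*((R² + R²) + R)*(-8 + R) = 14*(2*R² + R)*(-8 + R) = 14*(R + 2*R²)*(-8 + R) = 14*(-8 + R)*(R + 2*R²))
k(-184) - 1*(-43770) = 14*(-184)*(1 + 2*(-184))*(-8 - 184) - 1*(-43770) = 14*(-184)*(1 - 368)*(-192) + 43770 = 14*(-184)*(-367)*(-192) + 43770 = -181515264 + 43770 = -181471494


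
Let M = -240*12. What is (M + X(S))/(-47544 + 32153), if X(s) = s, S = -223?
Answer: 3103/15391 ≈ 0.20161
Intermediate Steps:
M = -2880
(M + X(S))/(-47544 + 32153) = (-2880 - 223)/(-47544 + 32153) = -3103/(-15391) = -3103*(-1/15391) = 3103/15391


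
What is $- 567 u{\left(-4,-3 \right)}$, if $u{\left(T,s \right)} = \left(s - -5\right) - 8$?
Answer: $3402$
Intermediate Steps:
$u{\left(T,s \right)} = -3 + s$ ($u{\left(T,s \right)} = \left(s + 5\right) - 8 = \left(5 + s\right) - 8 = -3 + s$)
$- 567 u{\left(-4,-3 \right)} = - 567 \left(-3 - 3\right) = \left(-567\right) \left(-6\right) = 3402$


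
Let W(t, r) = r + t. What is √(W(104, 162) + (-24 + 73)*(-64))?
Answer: I*√2870 ≈ 53.572*I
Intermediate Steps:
√(W(104, 162) + (-24 + 73)*(-64)) = √((162 + 104) + (-24 + 73)*(-64)) = √(266 + 49*(-64)) = √(266 - 3136) = √(-2870) = I*√2870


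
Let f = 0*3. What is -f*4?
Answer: 0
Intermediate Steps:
f = 0
-f*4 = -1*0*4 = 0*4 = 0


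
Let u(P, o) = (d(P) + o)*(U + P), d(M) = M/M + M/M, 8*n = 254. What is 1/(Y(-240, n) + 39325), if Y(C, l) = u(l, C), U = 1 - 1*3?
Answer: 2/64489 ≈ 3.1013e-5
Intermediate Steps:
n = 127/4 (n = (⅛)*254 = 127/4 ≈ 31.750)
U = -2 (U = 1 - 3 = -2)
d(M) = 2 (d(M) = 1 + 1 = 2)
u(P, o) = (-2 + P)*(2 + o) (u(P, o) = (2 + o)*(-2 + P) = (-2 + P)*(2 + o))
Y(C, l) = -4 - 2*C + 2*l + C*l (Y(C, l) = -4 - 2*C + 2*l + l*C = -4 - 2*C + 2*l + C*l)
1/(Y(-240, n) + 39325) = 1/((-4 - 2*(-240) + 2*(127/4) - 240*127/4) + 39325) = 1/((-4 + 480 + 127/2 - 7620) + 39325) = 1/(-14161/2 + 39325) = 1/(64489/2) = 2/64489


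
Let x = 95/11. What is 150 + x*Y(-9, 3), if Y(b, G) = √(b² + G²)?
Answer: 150 + 285*√10/11 ≈ 231.93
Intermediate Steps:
x = 95/11 (x = 95*(1/11) = 95/11 ≈ 8.6364)
Y(b, G) = √(G² + b²)
150 + x*Y(-9, 3) = 150 + 95*√(3² + (-9)²)/11 = 150 + 95*√(9 + 81)/11 = 150 + 95*√90/11 = 150 + 95*(3*√10)/11 = 150 + 285*√10/11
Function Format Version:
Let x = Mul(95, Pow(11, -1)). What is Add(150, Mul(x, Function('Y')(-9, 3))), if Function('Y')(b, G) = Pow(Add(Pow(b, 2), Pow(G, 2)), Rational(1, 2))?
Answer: Add(150, Mul(Rational(285, 11), Pow(10, Rational(1, 2)))) ≈ 231.93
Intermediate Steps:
x = Rational(95, 11) (x = Mul(95, Rational(1, 11)) = Rational(95, 11) ≈ 8.6364)
Function('Y')(b, G) = Pow(Add(Pow(G, 2), Pow(b, 2)), Rational(1, 2))
Add(150, Mul(x, Function('Y')(-9, 3))) = Add(150, Mul(Rational(95, 11), Pow(Add(Pow(3, 2), Pow(-9, 2)), Rational(1, 2)))) = Add(150, Mul(Rational(95, 11), Pow(Add(9, 81), Rational(1, 2)))) = Add(150, Mul(Rational(95, 11), Pow(90, Rational(1, 2)))) = Add(150, Mul(Rational(95, 11), Mul(3, Pow(10, Rational(1, 2))))) = Add(150, Mul(Rational(285, 11), Pow(10, Rational(1, 2))))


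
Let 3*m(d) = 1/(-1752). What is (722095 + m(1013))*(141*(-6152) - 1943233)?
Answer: -10667404901717135/5256 ≈ -2.0296e+12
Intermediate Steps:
m(d) = -1/5256 (m(d) = (⅓)/(-1752) = (⅓)*(-1/1752) = -1/5256)
(722095 + m(1013))*(141*(-6152) - 1943233) = (722095 - 1/5256)*(141*(-6152) - 1943233) = 3795331319*(-867432 - 1943233)/5256 = (3795331319/5256)*(-2810665) = -10667404901717135/5256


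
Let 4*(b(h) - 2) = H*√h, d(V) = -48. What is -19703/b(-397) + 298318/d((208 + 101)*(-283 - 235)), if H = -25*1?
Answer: -37034754955/5956536 - 1970300*I*√397/248189 ≈ -6217.5 - 158.18*I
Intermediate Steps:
H = -25
b(h) = 2 - 25*√h/4 (b(h) = 2 + (-25*√h)/4 = 2 - 25*√h/4)
-19703/b(-397) + 298318/d((208 + 101)*(-283 - 235)) = -19703/(2 - 25*I*√397/4) + 298318/(-48) = -19703/(2 - 25*I*√397/4) + 298318*(-1/48) = -19703/(2 - 25*I*√397/4) - 149159/24 = -149159/24 - 19703/(2 - 25*I*√397/4)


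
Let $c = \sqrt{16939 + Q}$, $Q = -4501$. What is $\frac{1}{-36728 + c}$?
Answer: $- \frac{18364}{674466773} - \frac{3 \sqrt{1382}}{1348933546} \approx -2.731 \cdot 10^{-5}$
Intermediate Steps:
$c = 3 \sqrt{1382}$ ($c = \sqrt{16939 - 4501} = \sqrt{12438} = 3 \sqrt{1382} \approx 111.53$)
$\frac{1}{-36728 + c} = \frac{1}{-36728 + 3 \sqrt{1382}}$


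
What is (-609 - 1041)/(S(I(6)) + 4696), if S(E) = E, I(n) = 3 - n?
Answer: -1650/4693 ≈ -0.35159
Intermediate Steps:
(-609 - 1041)/(S(I(6)) + 4696) = (-609 - 1041)/((3 - 1*6) + 4696) = -1650/((3 - 6) + 4696) = -1650/(-3 + 4696) = -1650/4693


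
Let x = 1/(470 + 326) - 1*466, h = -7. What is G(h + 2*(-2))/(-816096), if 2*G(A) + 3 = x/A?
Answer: -114889/4763824384 ≈ -2.4117e-5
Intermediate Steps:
x = -370935/796 (x = 1/796 - 466 = -370935/796 ≈ -466.00)
G(A) = -3/2 - 370935/(1592*A) (G(A) = -3/2 + (-370935/(796*A))/2 = -3/2 - 370935/(1592*A))
G(h + 2*(-2))/(-816096) = (3*(-123645 - 796*(-7 + 2*(-2)))/(1592*(-7 + 2*(-2))))/(-816096) = (3*(-123645 - 796*(-7 - 4))/(1592*(-7 - 4)))*(-1/816096) = ((3/1592)*(-123645 - 796*(-11))/(-11))*(-1/816096) = ((3/1592)*(-1/11)*(-123645 + 8756))*(-1/816096) = ((3/1592)*(-1/11)*(-114889))*(-1/816096) = (344667/17512)*(-1/816096) = -114889/4763824384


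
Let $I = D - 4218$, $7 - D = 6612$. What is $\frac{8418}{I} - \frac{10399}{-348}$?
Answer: $\frac{109618913}{3766404} \approx 29.104$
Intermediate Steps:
$D = -6605$ ($D = 7 - 6612 = -6605$)
$I = -10823$ ($I = -6605 - 4218 = -10823$)
$\frac{8418}{I} - \frac{10399}{-348} = \frac{8418}{-10823} - \frac{10399}{-348} = 8418 \left(- \frac{1}{10823}\right) - - \frac{10399}{348} = - \frac{8418}{10823} + \frac{10399}{348} = \frac{109618913}{3766404}$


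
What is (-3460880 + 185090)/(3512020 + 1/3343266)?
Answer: -10951837330140/11741617057321 ≈ -0.93274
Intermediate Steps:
(-3460880 + 185090)/(3512020 + 1/3343266) = -3275790/(3512020 + 1/3343266) = -3275790/11741617057321/3343266 = -3275790*3343266/11741617057321 = -10951837330140/11741617057321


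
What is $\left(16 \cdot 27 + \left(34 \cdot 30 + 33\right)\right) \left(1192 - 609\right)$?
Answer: $865755$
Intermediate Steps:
$\left(16 \cdot 27 + \left(34 \cdot 30 + 33\right)\right) \left(1192 - 609\right) = \left(432 + \left(1020 + 33\right)\right) 583 = \left(432 + 1053\right) 583 = 1485 \cdot 583 = 865755$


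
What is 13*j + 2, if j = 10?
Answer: 132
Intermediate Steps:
13*j + 2 = 13*10 + 2 = 130 + 2 = 132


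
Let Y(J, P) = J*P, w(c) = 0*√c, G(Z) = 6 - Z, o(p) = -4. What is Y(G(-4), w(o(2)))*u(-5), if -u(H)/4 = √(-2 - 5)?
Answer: 0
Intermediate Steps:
u(H) = -4*I*√7 (u(H) = -4*√(-2 - 5) = -4*I*√7)
w(c) = 0
Y(G(-4), w(o(2)))*u(-5) = ((6 - 1*(-4))*0)*(-4*I*√7) = ((6 + 4)*0)*(-4*I*√7) = (10*0)*(-4*I*√7) = 0*(-4*I*√7) = 0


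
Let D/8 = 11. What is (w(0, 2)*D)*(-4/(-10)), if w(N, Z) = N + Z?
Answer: 352/5 ≈ 70.400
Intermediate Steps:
D = 88 (D = 8*11 = 88)
(w(0, 2)*D)*(-4/(-10)) = ((0 + 2)*88)*(-4/(-10)) = (2*88)*(-4*(-⅒)) = 176*(⅖) = 352/5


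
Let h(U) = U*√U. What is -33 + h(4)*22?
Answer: 143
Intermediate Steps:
h(U) = U^(3/2)
-33 + h(4)*22 = -33 + 4^(3/2)*22 = -33 + 8*22 = -33 + 176 = 143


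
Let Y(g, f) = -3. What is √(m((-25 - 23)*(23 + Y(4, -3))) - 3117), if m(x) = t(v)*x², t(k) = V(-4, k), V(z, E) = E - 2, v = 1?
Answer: I*√924717 ≈ 961.62*I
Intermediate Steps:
V(z, E) = -2 + E
t(k) = -2 + k
m(x) = -x² (m(x) = (-2 + 1)*x² = -x²)
√(m((-25 - 23)*(23 + Y(4, -3))) - 3117) = √(-((-25 - 23)*(23 - 3))² - 3117) = √(-(-48*20)² - 3117) = √(-1*(-960)² - 3117) = √(-1*921600 - 3117) = √(-921600 - 3117) = √(-924717) = I*√924717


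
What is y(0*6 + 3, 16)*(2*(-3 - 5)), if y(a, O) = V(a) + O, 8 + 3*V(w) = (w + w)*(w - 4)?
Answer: -544/3 ≈ -181.33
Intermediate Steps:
V(w) = -8/3 + 2*w*(-4 + w)/3 (V(w) = -8/3 + ((w + w)*(w - 4))/3 = -8/3 + ((2*w)*(-4 + w))/3 = -8/3 + (2*w*(-4 + w))/3 = -8/3 + 2*w*(-4 + w)/3)
y(a, O) = -8/3 + O - 8*a/3 + 2*a**2/3 (y(a, O) = (-8/3 - 8*a/3 + 2*a**2/3) + O = -8/3 + O - 8*a/3 + 2*a**2/3)
y(0*6 + 3, 16)*(2*(-3 - 5)) = (-8/3 + 16 - 8*(0*6 + 3)/3 + 2*(0*6 + 3)**2/3)*(2*(-3 - 5)) = (-8/3 + 16 - 8*(0 + 3)/3 + 2*(0 + 3)**2/3)*(2*(-8)) = (-8/3 + 16 - 8/3*3 + (2/3)*3**2)*(-16) = (-8/3 + 16 - 8 + (2/3)*9)*(-16) = (-8/3 + 16 - 8 + 6)*(-16) = (34/3)*(-16) = -544/3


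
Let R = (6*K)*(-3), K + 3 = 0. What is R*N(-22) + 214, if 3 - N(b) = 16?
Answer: -488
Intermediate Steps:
K = -3 (K = -3 + 0 = -3)
N(b) = -13 (N(b) = 3 - 1*16 = 3 - 16 = -13)
R = 54 (R = (6*(-3))*(-3) = -18*(-3) = 54)
R*N(-22) + 214 = 54*(-13) + 214 = -702 + 214 = -488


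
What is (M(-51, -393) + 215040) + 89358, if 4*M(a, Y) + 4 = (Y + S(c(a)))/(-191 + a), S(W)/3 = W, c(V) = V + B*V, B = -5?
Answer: 294656077/968 ≈ 3.0440e+5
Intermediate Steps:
c(V) = -4*V (c(V) = V - 5*V = -4*V)
S(W) = 3*W
M(a, Y) = -1 + (Y - 12*a)/(4*(-191 + a)) (M(a, Y) = -1 + ((Y + 3*(-4*a))/(-191 + a))/4 = -1 + ((Y - 12*a)/(-191 + a))/4 = -1 + (Y - 12*a)/(4*(-191 + a)))
(M(-51, -393) + 215040) + 89358 = ((764 - 393 - 16*(-51))/(4*(-191 - 51)) + 215040) + 89358 = ((¼)*(764 - 393 + 816)/(-242) + 215040) + 89358 = ((¼)*(-1/242)*1187 + 215040) + 89358 = (-1187/968 + 215040) + 89358 = 208157533/968 + 89358 = 294656077/968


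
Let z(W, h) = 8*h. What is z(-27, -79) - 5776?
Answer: -6408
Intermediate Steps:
z(-27, -79) - 5776 = 8*(-79) - 5776 = -632 - 5776 = -6408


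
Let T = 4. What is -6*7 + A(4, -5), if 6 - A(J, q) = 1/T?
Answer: -145/4 ≈ -36.250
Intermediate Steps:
A(J, q) = 23/4 (A(J, q) = 6 - 1/4 = 6 - 1*¼ = 6 - ¼ = 23/4)
-6*7 + A(4, -5) = -6*7 + 23/4 = -42 + 23/4 = -145/4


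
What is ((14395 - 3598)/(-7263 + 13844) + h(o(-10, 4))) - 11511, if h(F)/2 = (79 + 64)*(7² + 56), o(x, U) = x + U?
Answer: 121884336/6581 ≈ 18521.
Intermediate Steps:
o(x, U) = U + x
h(F) = 30030 (h(F) = 2*((79 + 64)*(7² + 56)) = 2*(143*(49 + 56)) = 2*(143*105) = 2*15015 = 30030)
((14395 - 3598)/(-7263 + 13844) + h(o(-10, 4))) - 11511 = ((14395 - 3598)/(-7263 + 13844) + 30030) - 11511 = (10797/6581 + 30030) - 11511 = 197638227/6581 - 11511 = 121884336/6581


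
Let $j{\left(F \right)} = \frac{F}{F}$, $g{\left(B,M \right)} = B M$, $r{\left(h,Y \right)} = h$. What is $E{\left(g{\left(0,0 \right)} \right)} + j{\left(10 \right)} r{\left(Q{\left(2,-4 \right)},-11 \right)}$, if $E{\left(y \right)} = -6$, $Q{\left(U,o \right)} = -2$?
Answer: $-8$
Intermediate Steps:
$j{\left(F \right)} = 1$
$E{\left(g{\left(0,0 \right)} \right)} + j{\left(10 \right)} r{\left(Q{\left(2,-4 \right)},-11 \right)} = -6 + 1 \left(-2\right) = -6 - 2 = -8$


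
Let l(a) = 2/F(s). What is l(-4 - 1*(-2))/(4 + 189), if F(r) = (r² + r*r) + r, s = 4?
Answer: 1/3474 ≈ 0.00028785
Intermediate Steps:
F(r) = r + 2*r² (F(r) = (r² + r²) + r = 2*r² + r = r + 2*r²)
l(a) = 1/18 (l(a) = 2/((4*(1 + 2*4))) = 2/((4*(1 + 8))) = 2/((4*9)) = 2/36 = 2*(1/36) = 1/18)
l(-4 - 1*(-2))/(4 + 189) = (1/18)/(4 + 189) = (1/18)/193 = (1/193)*(1/18) = 1/3474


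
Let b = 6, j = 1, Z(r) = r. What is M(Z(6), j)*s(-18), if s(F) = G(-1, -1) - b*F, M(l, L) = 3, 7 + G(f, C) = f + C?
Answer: 297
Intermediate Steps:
G(f, C) = -7 + C + f (G(f, C) = -7 + (f + C) = -7 + (C + f) = -7 + C + f)
s(F) = -9 - 6*F (s(F) = (-7 - 1 - 1) - 6*F = -9 - 6*F)
M(Z(6), j)*s(-18) = 3*(-9 - 6*(-18)) = 3*(-9 + 108) = 3*99 = 297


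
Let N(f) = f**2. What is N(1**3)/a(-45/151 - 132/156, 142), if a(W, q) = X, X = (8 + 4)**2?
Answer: 1/144 ≈ 0.0069444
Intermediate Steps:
X = 144 (X = 12**2 = 144)
a(W, q) = 144
N(1**3)/a(-45/151 - 132/156, 142) = (1**3)**2/144 = 1**2*(1/144) = 1*(1/144) = 1/144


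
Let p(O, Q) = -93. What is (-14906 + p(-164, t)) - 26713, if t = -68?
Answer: -41712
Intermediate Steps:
(-14906 + p(-164, t)) - 26713 = (-14906 - 93) - 26713 = -14999 - 26713 = -41712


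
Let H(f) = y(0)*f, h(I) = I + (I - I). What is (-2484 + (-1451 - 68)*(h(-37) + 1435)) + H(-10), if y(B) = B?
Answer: -2126046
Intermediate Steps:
h(I) = I (h(I) = I + 0 = I)
H(f) = 0 (H(f) = 0*f = 0)
(-2484 + (-1451 - 68)*(h(-37) + 1435)) + H(-10) = (-2484 + (-1451 - 68)*(-37 + 1435)) + 0 = (-2484 - 1519*1398) + 0 = (-2484 - 2123562) + 0 = -2126046 + 0 = -2126046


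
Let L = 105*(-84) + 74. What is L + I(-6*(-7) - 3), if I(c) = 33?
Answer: -8713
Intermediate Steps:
L = -8746 (L = -8820 + 74 = -8746)
L + I(-6*(-7) - 3) = -8746 + 33 = -8713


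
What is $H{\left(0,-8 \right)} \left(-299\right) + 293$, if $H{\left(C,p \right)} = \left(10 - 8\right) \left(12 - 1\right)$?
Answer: $-6285$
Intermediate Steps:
$H{\left(C,p \right)} = 22$ ($H{\left(C,p \right)} = 2 \cdot 11 = 22$)
$H{\left(0,-8 \right)} \left(-299\right) + 293 = 22 \left(-299\right) + 293 = -6578 + 293 = -6285$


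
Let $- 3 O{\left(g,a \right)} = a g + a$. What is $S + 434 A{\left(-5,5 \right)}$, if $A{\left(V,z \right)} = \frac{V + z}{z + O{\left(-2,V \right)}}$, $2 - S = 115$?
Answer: $-113$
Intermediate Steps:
$S = -113$ ($S = 2 - 115 = -113$)
$O{\left(g,a \right)} = - \frac{a}{3} - \frac{a g}{3}$ ($O{\left(g,a \right)} = - \frac{a g + a}{3} = - \frac{a + a g}{3} = - \frac{a}{3} - \frac{a g}{3}$)
$A{\left(V,z \right)} = \frac{V + z}{z + \frac{V}{3}}$ ($A{\left(V,z \right)} = \frac{V + z}{z - \frac{V \left(1 - 2\right)}{3}} = \frac{V + z}{z - \frac{1}{3} V \left(-1\right)} = \frac{V + z}{z + \frac{V}{3}}$)
$S + 434 A{\left(-5,5 \right)} = -113 + 434 \frac{3 \left(-5 + 5\right)}{-5 + 3 \cdot 5} = -113 + 434 \cdot 3 \frac{1}{-5 + 15} \cdot 0 = -113 + 434 \cdot 3 \cdot \frac{1}{10} \cdot 0 = -113 + 434 \cdot 0 = -113 + 0 = -113$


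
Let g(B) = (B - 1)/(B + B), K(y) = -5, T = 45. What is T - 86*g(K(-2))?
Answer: -33/5 ≈ -6.6000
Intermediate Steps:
g(B) = (-1 + B)/(2*B) (g(B) = (-1 + B)/((2*B)) = (-1 + B)*(1/(2*B)) = (-1 + B)/(2*B))
T - 86*g(K(-2)) = 45 - 43*(-1 - 5)/(-5) = 45 - 43*(-1)*(-6)/5 = 45 - 86*⅗ = 45 - 258/5 = -33/5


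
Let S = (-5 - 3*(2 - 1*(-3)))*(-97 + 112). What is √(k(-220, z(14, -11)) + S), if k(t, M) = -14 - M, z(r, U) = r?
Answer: 2*I*√82 ≈ 18.111*I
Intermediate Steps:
S = -300 (S = (-5 - 3*(2 + 3))*15 = (-5 - 3*5)*15 = (-5 - 15)*15 = -20*15 = -300)
√(k(-220, z(14, -11)) + S) = √((-14 - 1*14) - 300) = √((-14 - 14) - 300) = √(-28 - 300) = √(-328) = 2*I*√82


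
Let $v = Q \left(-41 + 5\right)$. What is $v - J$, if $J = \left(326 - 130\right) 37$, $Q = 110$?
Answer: $-11212$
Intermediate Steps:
$J = 7252$ ($J = \left(326 - 130\right) 37 = 196 \cdot 37 = 7252$)
$v = -3960$ ($v = 110 \left(-41 + 5\right) = 110 \left(-36\right) = -3960$)
$v - J = -3960 - 7252 = -11212$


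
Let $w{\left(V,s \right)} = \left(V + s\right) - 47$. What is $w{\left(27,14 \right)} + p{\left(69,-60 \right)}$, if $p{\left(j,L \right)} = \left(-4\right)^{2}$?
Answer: $10$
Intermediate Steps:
$p{\left(j,L \right)} = 16$
$w{\left(V,s \right)} = -47 + V + s$
$w{\left(27,14 \right)} + p{\left(69,-60 \right)} = \left(-47 + 27 + 14\right) + 16 = -6 + 16 = 10$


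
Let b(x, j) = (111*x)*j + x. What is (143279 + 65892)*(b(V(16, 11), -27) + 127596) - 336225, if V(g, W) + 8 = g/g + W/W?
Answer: 30449104587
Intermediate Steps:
V(g, W) = -6 (V(g, W) = -8 + (g/g + W/W) = -8 + (1 + 1) = -8 + 2 = -6)
b(x, j) = x + 111*j*x (b(x, j) = 111*j*x + x = x + 111*j*x)
(143279 + 65892)*(b(V(16, 11), -27) + 127596) - 336225 = (143279 + 65892)*(-6*(1 + 111*(-27)) + 127596) - 336225 = 209171*(-6*(1 - 2997) + 127596) - 336225 = 209171*(-6*(-2996) + 127596) - 336225 = 209171*(17976 + 127596) - 336225 = 209171*145572 - 336225 = 30449440812 - 336225 = 30449104587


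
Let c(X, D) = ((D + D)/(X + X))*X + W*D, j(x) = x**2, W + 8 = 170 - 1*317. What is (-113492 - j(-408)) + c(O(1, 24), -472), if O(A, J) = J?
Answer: -207268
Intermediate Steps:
W = -155 (W = -8 + (170 - 1*317) = -8 + (170 - 317) = -8 - 147 = -155)
c(X, D) = -154*D (c(X, D) = ((D + D)/(X + X))*X - 155*D = ((2*D)/((2*X)))*X - 155*D = ((2*D)*(1/(2*X)))*X - 155*D = (D/X)*X - 155*D = D - 155*D = -154*D)
(-113492 - j(-408)) + c(O(1, 24), -472) = (-113492 - 1*(-408)**2) - 154*(-472) = (-113492 - 1*166464) + 72688 = (-113492 - 166464) + 72688 = -279956 + 72688 = -207268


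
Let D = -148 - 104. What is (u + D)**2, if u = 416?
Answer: 26896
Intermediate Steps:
D = -252
(u + D)**2 = (416 - 252)**2 = 164**2 = 26896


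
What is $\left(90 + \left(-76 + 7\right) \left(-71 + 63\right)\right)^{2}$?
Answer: $412164$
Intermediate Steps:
$\left(90 + \left(-76 + 7\right) \left(-71 + 63\right)\right)^{2} = \left(90 - -552\right)^{2} = \left(90 + 552\right)^{2} = 642^{2} = 412164$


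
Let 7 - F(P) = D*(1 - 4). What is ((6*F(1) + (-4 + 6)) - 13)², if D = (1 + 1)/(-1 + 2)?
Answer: 4489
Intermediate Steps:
D = 2 (D = 2/1 = 2*1 = 2)
F(P) = 13 (F(P) = 7 - 2*(1 - 4) = 7 - 2*(-3) = 7 - 1*(-6) = 7 + 6 = 13)
((6*F(1) + (-4 + 6)) - 13)² = ((6*13 + (-4 + 6)) - 13)² = ((78 + 2) - 13)² = (80 - 13)² = 67² = 4489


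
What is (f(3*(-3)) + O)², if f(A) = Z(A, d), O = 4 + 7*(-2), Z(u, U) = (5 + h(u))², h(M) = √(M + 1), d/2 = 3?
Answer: -751 + 280*I*√2 ≈ -751.0 + 395.98*I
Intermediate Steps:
d = 6 (d = 2*3 = 6)
h(M) = √(1 + M)
Z(u, U) = (5 + √(1 + u))²
O = -10 (O = 4 - 14 = -10)
f(A) = (5 + √(1 + A))²
(f(3*(-3)) + O)² = ((5 + √(1 + 3*(-3)))² - 10)² = ((5 + √(1 - 9))² - 10)² = ((5 + √(-8))² - 10)² = ((5 + 2*I*√2)² - 10)² = (-10 + (5 + 2*I*√2)²)²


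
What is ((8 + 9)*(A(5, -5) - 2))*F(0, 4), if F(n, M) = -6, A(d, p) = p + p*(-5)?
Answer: -1836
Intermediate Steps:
A(d, p) = -4*p (A(d, p) = p - 5*p = -4*p)
((8 + 9)*(A(5, -5) - 2))*F(0, 4) = ((8 + 9)*(-4*(-5) - 2))*(-6) = (17*(20 - 2))*(-6) = (17*18)*(-6) = 306*(-6) = -1836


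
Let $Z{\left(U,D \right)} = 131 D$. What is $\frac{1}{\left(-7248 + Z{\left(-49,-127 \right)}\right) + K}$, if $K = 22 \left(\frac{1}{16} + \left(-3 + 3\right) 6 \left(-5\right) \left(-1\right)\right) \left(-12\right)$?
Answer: $- \frac{2}{47803} \approx -4.1838 \cdot 10^{-5}$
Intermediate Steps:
$K = - \frac{33}{2}$ ($K = 22 \left(\frac{1}{16} + 0 \cdot 6 \left(-5\right) \left(-1\right)\right) \left(-12\right) = 22 \left(\frac{1}{16} + 0 \left(-5\right) \left(-1\right)\right) \left(-12\right) = 22 \left(\frac{1}{16} + 0 \left(-1\right)\right) \left(-12\right) = 22 \left(\frac{1}{16} + 0\right) \left(-12\right) = 22 \cdot \frac{1}{16} \left(-12\right) = \frac{11}{8} \left(-12\right) = - \frac{33}{2} \approx -16.5$)
$\frac{1}{\left(-7248 + Z{\left(-49,-127 \right)}\right) + K} = \frac{1}{\left(-7248 + 131 \left(-127\right)\right) - \frac{33}{2}} = \frac{1}{\left(-7248 - 16637\right) - \frac{33}{2}} = \frac{1}{-23885 - \frac{33}{2}} = \frac{1}{- \frac{47803}{2}} = - \frac{2}{47803}$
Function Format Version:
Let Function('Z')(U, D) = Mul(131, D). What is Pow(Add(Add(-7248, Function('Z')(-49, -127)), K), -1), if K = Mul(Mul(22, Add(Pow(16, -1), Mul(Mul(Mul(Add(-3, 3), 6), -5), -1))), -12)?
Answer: Rational(-2, 47803) ≈ -4.1838e-5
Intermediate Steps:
K = Rational(-33, 2) (K = Mul(Mul(22, Add(Rational(1, 16), Mul(Mul(Mul(0, 6), -5), -1))), -12) = Mul(Mul(22, Add(Rational(1, 16), Mul(Mul(0, -5), -1))), -12) = Mul(Mul(22, Add(Rational(1, 16), Mul(0, -1))), -12) = Mul(Mul(22, Add(Rational(1, 16), 0)), -12) = Mul(Mul(22, Rational(1, 16)), -12) = Mul(Rational(11, 8), -12) = Rational(-33, 2) ≈ -16.500)
Pow(Add(Add(-7248, Function('Z')(-49, -127)), K), -1) = Pow(Add(Add(-7248, Mul(131, -127)), Rational(-33, 2)), -1) = Pow(Add(Add(-7248, -16637), Rational(-33, 2)), -1) = Pow(Add(-23885, Rational(-33, 2)), -1) = Pow(Rational(-47803, 2), -1) = Rational(-2, 47803)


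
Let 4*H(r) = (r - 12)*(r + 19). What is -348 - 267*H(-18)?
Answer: 3309/2 ≈ 1654.5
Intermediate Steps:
H(r) = (-12 + r)*(19 + r)/4 (H(r) = ((r - 12)*(r + 19))/4 = ((-12 + r)*(19 + r))/4 = (-12 + r)*(19 + r)/4)
-348 - 267*H(-18) = -348 - 267*(-57 + (¼)*(-18)² + (7/4)*(-18)) = -348 - 267*(-57 + (¼)*324 - 63/2) = -348 - 267*(-57 + 81 - 63/2) = -348 - 267*(-15/2) = -348 + 4005/2 = 3309/2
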